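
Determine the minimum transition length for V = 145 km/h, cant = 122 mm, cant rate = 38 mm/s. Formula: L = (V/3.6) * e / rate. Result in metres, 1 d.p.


Convert speed: V = 145 / 3.6 = 40.2778 m/s
L = 40.2778 * 122 / 38
L = 4913.8889 / 38
L = 129.3 m

129.3


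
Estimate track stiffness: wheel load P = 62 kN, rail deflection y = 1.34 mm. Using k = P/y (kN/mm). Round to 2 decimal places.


Track stiffness k = P / y
k = 62 / 1.34
k = 46.27 kN/mm

46.27


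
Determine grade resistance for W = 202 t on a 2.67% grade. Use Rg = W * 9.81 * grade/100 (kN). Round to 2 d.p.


Rg = W * 9.81 * grade / 100
Rg = 202 * 9.81 * 2.67 / 100
Rg = 1981.62 * 0.0267
Rg = 52.91 kN

52.91


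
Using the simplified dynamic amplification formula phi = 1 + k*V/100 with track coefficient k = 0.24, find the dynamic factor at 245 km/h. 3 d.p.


phi = 1 + k * V / 100
phi = 1 + 0.24 * 245 / 100
phi = 1 + 0.588
phi = 1.588

1.588


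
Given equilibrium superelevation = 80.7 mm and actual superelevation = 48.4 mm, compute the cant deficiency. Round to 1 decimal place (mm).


Cant deficiency = equilibrium cant - actual cant
CD = 80.7 - 48.4
CD = 32.3 mm

32.3


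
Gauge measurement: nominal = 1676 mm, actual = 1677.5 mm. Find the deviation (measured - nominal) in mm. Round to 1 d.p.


Deviation = measured - nominal
Deviation = 1677.5 - 1676
Deviation = 1.5 mm

1.5


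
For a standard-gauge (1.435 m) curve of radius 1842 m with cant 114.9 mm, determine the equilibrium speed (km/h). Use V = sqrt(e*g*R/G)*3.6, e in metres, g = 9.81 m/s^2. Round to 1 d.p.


Convert cant: e = 114.9 mm = 0.1149 m
V_ms = sqrt(0.1149 * 9.81 * 1842 / 1.435)
V_ms = sqrt(1446.860835) = 38.0376 m/s
V = 38.0376 * 3.6 = 136.9 km/h

136.9


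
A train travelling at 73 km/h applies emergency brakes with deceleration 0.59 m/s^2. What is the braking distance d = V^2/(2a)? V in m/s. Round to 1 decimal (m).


Convert speed: V = 73 / 3.6 = 20.2778 m/s
V^2 = 411.1883
d = 411.1883 / (2 * 0.59)
d = 411.1883 / 1.18
d = 348.5 m

348.5


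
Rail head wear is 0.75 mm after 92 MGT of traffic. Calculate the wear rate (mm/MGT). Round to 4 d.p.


Wear rate = total wear / cumulative tonnage
Rate = 0.75 / 92
Rate = 0.0082 mm/MGT

0.0082


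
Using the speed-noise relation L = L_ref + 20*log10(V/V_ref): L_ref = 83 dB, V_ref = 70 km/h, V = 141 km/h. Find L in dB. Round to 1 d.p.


V/V_ref = 141 / 70 = 2.014286
log10(2.014286) = 0.304121
20 * 0.304121 = 6.0824
L = 83 + 6.0824 = 89.1 dB

89.1


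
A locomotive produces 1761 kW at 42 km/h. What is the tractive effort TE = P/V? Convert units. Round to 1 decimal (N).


Convert: P = 1761 kW = 1761000 W
V = 42 / 3.6 = 11.6667 m/s
TE = 1761000 / 11.6667
TE = 150942.9 N

150942.9


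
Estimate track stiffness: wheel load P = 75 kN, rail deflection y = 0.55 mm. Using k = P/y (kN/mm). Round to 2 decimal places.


Track stiffness k = P / y
k = 75 / 0.55
k = 136.36 kN/mm

136.36


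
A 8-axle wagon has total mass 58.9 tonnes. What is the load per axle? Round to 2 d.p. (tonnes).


Load per axle = total weight / number of axles
Load = 58.9 / 8
Load = 7.36 tonnes

7.36


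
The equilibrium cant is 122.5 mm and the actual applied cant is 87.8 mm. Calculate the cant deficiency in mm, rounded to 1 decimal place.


Cant deficiency = equilibrium cant - actual cant
CD = 122.5 - 87.8
CD = 34.7 mm

34.7


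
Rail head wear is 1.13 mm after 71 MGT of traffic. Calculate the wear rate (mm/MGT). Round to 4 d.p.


Wear rate = total wear / cumulative tonnage
Rate = 1.13 / 71
Rate = 0.0159 mm/MGT

0.0159


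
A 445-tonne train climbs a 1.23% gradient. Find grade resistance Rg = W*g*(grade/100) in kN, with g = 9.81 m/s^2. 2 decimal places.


Rg = W * 9.81 * grade / 100
Rg = 445 * 9.81 * 1.23 / 100
Rg = 4365.45 * 0.0123
Rg = 53.70 kN

53.70


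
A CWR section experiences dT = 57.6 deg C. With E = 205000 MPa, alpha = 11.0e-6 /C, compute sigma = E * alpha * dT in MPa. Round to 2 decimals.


sigma = E * alpha * dT
sigma = 205000 * 11.0e-6 * 57.6
sigma = 2.255 * 57.6
sigma = 129.89 MPa

129.89


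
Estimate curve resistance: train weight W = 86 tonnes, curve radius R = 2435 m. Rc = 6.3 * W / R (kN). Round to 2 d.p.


Rc = 6.3 * W / R
Rc = 6.3 * 86 / 2435
Rc = 541.8 / 2435
Rc = 0.22 kN

0.22


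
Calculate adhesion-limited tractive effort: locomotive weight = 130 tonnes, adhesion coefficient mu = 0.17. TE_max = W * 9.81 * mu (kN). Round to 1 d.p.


TE_max = W * g * mu
TE_max = 130 * 9.81 * 0.17
TE_max = 1275.3 * 0.17
TE_max = 216.8 kN

216.8


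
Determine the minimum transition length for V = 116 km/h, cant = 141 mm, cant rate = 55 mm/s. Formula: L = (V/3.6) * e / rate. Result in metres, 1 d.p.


Convert speed: V = 116 / 3.6 = 32.2222 m/s
L = 32.2222 * 141 / 55
L = 4543.3333 / 55
L = 82.6 m

82.6


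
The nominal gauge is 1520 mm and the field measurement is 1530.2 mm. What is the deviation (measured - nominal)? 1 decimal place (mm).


Deviation = measured - nominal
Deviation = 1530.2 - 1520
Deviation = 10.2 mm

10.2


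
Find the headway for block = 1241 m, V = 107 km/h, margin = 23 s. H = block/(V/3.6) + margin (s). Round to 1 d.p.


V = 107 / 3.6 = 29.7222 m/s
Block traversal time = 1241 / 29.7222 = 41.7533 s
Headway = 41.7533 + 23
Headway = 64.8 s

64.8


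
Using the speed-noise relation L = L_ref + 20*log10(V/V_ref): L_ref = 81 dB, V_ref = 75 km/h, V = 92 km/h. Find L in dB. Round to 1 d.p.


V/V_ref = 92 / 75 = 1.226667
log10(1.226667) = 0.088727
20 * 0.088727 = 1.7745
L = 81 + 1.7745 = 82.8 dB

82.8


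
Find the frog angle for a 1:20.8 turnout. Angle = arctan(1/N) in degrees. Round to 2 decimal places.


1/N = 1/20.8 = 0.048077
angle = arctan(0.048077) = 0.04804 rad
angle = 0.04804 * 180/pi = 2.75 degrees

2.75


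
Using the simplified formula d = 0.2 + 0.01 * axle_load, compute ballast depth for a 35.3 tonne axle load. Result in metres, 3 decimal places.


d = 0.2 + 0.01 * 35.3
d = 0.2 + 0.353
d = 0.553 m

0.553


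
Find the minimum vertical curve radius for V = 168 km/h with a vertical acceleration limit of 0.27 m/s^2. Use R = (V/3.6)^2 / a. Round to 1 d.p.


Convert speed: V = 168 / 3.6 = 46.6667 m/s
V^2 = 2177.7778 m^2/s^2
R_v = 2177.7778 / 0.27
R_v = 8065.8 m

8065.8


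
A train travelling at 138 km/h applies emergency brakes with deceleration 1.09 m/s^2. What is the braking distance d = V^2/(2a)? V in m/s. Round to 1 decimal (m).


Convert speed: V = 138 / 3.6 = 38.3333 m/s
V^2 = 1469.4444
d = 1469.4444 / (2 * 1.09)
d = 1469.4444 / 2.18
d = 674.1 m

674.1


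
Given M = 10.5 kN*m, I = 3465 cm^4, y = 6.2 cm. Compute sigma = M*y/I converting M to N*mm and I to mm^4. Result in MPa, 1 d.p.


Convert units:
M = 10.5 kN*m = 10500000 N*mm
y = 6.2 cm = 62 mm
I = 3465 cm^4 = 34650000 mm^4
sigma = 10500000 * 62 / 34650000
sigma = 18.8 MPa

18.8


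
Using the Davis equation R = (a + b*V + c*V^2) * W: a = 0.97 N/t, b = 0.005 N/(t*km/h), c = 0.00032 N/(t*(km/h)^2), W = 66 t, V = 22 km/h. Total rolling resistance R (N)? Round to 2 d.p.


b*V = 0.005 * 22 = 0.11
c*V^2 = 0.00032 * 484 = 0.15488
R_per_t = 0.97 + 0.11 + 0.15488 = 1.23488 N/t
R_total = 1.23488 * 66 = 81.50 N

81.50


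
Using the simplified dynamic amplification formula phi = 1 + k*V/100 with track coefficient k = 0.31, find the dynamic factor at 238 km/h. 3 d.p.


phi = 1 + k * V / 100
phi = 1 + 0.31 * 238 / 100
phi = 1 + 0.7378
phi = 1.738

1.738


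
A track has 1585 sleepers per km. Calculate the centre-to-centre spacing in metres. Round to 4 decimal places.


Spacing = 1000 m / number of sleepers
Spacing = 1000 / 1585
Spacing = 0.6309 m

0.6309


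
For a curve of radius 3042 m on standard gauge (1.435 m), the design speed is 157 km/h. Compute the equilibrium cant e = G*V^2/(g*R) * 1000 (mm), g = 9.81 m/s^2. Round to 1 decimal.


Convert speed: V = 157 / 3.6 = 43.6111 m/s
Apply formula: e = 1.435 * 43.6111^2 / (9.81 * 3042)
e = 1.435 * 1901.929 / 29842.02
e = 0.091457 m = 91.5 mm

91.5


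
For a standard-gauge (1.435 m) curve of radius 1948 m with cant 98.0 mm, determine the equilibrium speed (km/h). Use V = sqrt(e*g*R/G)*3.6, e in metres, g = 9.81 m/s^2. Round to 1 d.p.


Convert cant: e = 98.0 mm = 0.0980 m
V_ms = sqrt(0.0980 * 9.81 * 1948 / 1.435)
V_ms = sqrt(1305.064976) = 36.1257 m/s
V = 36.1257 * 3.6 = 130.1 km/h

130.1


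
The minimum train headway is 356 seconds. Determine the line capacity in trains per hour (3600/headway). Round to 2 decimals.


Capacity = 3600 / headway
Capacity = 3600 / 356
Capacity = 10.11 trains/hour

10.11


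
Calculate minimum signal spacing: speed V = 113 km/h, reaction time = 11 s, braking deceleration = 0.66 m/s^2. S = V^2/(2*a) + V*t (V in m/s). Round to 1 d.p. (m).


V = 113 / 3.6 = 31.3889 m/s
Braking distance = 31.3889^2 / (2*0.66) = 746.4109 m
Sighting distance = 31.3889 * 11 = 345.2778 m
S = 746.4109 + 345.2778 = 1091.7 m

1091.7


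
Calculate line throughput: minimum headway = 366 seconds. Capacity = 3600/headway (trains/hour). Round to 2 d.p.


Capacity = 3600 / headway
Capacity = 3600 / 366
Capacity = 9.84 trains/hour

9.84


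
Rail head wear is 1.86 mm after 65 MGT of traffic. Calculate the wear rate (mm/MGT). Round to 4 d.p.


Wear rate = total wear / cumulative tonnage
Rate = 1.86 / 65
Rate = 0.0286 mm/MGT

0.0286


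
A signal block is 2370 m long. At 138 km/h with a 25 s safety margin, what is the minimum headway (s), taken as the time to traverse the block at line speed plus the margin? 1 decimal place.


V = 138 / 3.6 = 38.3333 m/s
Block traversal time = 2370 / 38.3333 = 61.8261 s
Headway = 61.8261 + 25
Headway = 86.8 s

86.8


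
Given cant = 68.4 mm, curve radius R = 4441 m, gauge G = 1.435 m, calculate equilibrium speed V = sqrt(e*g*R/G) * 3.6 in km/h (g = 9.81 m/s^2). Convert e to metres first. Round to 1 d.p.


Convert cant: e = 68.4 mm = 0.0684 m
V_ms = sqrt(0.0684 * 9.81 * 4441 / 1.435)
V_ms = sqrt(2076.60541) = 45.5698 m/s
V = 45.5698 * 3.6 = 164.1 km/h

164.1


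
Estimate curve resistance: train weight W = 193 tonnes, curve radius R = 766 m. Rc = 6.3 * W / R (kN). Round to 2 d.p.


Rc = 6.3 * W / R
Rc = 6.3 * 193 / 766
Rc = 1215.9 / 766
Rc = 1.59 kN

1.59


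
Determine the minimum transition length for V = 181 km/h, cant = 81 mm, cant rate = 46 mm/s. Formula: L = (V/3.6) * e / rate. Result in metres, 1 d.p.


Convert speed: V = 181 / 3.6 = 50.2778 m/s
L = 50.2778 * 81 / 46
L = 4072.5 / 46
L = 88.5 m

88.5


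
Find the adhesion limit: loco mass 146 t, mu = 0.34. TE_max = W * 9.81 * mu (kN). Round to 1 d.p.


TE_max = W * g * mu
TE_max = 146 * 9.81 * 0.34
TE_max = 1432.26 * 0.34
TE_max = 487.0 kN

487.0


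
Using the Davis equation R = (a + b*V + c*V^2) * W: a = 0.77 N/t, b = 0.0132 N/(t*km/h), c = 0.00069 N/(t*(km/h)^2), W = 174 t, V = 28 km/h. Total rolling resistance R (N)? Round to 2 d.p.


b*V = 0.0132 * 28 = 0.3696
c*V^2 = 0.00069 * 784 = 0.54096
R_per_t = 0.77 + 0.3696 + 0.54096 = 1.68056 N/t
R_total = 1.68056 * 174 = 292.42 N

292.42


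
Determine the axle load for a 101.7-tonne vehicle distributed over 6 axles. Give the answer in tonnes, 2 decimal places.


Load per axle = total weight / number of axles
Load = 101.7 / 6
Load = 16.95 tonnes

16.95


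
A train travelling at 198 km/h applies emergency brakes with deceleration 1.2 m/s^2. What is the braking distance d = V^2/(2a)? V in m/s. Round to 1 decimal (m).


Convert speed: V = 198 / 3.6 = 55.0 m/s
V^2 = 3025.0
d = 3025.0 / (2 * 1.2)
d = 3025.0 / 2.4
d = 1260.4 m

1260.4


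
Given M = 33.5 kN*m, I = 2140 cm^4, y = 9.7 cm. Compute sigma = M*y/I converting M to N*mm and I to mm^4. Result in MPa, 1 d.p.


Convert units:
M = 33.5 kN*m = 33500000 N*mm
y = 9.7 cm = 97 mm
I = 2140 cm^4 = 21400000 mm^4
sigma = 33500000 * 97 / 21400000
sigma = 151.8 MPa

151.8


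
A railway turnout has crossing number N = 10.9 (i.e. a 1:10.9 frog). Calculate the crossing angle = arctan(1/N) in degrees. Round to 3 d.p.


1/N = 1/10.9 = 0.091743
angle = arctan(0.091743) = 0.091487 rad
angle = 0.091487 * 180/pi = 5.242 degrees

5.242


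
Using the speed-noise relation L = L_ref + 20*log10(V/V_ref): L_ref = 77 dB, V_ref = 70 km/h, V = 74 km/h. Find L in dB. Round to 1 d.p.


V/V_ref = 74 / 70 = 1.057143
log10(1.057143) = 0.024134
20 * 0.024134 = 0.4827
L = 77 + 0.4827 = 77.5 dB

77.5


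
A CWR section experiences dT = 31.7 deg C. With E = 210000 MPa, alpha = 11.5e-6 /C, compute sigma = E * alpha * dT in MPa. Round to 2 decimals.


sigma = E * alpha * dT
sigma = 210000 * 11.5e-6 * 31.7
sigma = 2.415 * 31.7
sigma = 76.56 MPa

76.56


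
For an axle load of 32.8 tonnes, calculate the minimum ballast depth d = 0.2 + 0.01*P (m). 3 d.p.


d = 0.2 + 0.01 * 32.8
d = 0.2 + 0.328
d = 0.528 m

0.528


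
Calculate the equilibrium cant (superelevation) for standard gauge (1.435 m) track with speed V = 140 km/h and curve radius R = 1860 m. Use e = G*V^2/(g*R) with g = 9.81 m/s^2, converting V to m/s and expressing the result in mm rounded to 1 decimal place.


Convert speed: V = 140 / 3.6 = 38.8889 m/s
Apply formula: e = 1.435 * 38.8889^2 / (9.81 * 1860)
e = 1.435 * 1512.3457 / 18246.6
e = 0.118938 m = 118.9 mm

118.9


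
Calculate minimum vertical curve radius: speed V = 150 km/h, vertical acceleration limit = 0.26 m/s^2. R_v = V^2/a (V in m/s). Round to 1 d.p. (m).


Convert speed: V = 150 / 3.6 = 41.6667 m/s
V^2 = 1736.1111 m^2/s^2
R_v = 1736.1111 / 0.26
R_v = 6677.4 m

6677.4


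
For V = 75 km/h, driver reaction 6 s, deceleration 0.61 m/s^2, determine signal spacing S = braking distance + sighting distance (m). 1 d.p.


V = 75 / 3.6 = 20.8333 m/s
Braking distance = 20.8333^2 / (2*0.61) = 355.7605 m
Sighting distance = 20.8333 * 6 = 125.0 m
S = 355.7605 + 125.0 = 480.8 m

480.8


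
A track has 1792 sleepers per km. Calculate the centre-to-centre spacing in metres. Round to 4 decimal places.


Spacing = 1000 m / number of sleepers
Spacing = 1000 / 1792
Spacing = 0.5580 m

0.5580


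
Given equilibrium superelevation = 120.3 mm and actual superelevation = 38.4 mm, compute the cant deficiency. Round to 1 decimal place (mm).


Cant deficiency = equilibrium cant - actual cant
CD = 120.3 - 38.4
CD = 81.9 mm

81.9


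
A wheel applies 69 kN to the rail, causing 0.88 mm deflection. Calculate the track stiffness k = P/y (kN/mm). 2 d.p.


Track stiffness k = P / y
k = 69 / 0.88
k = 78.41 kN/mm

78.41


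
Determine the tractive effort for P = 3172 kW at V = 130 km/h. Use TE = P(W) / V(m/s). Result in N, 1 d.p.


Convert: P = 3172 kW = 3172000 W
V = 130 / 3.6 = 36.1111 m/s
TE = 3172000 / 36.1111
TE = 87840.0 N

87840.0


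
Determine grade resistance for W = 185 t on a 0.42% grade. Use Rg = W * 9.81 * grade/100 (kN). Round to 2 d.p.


Rg = W * 9.81 * grade / 100
Rg = 185 * 9.81 * 0.42 / 100
Rg = 1814.85 * 0.0042
Rg = 7.62 kN

7.62


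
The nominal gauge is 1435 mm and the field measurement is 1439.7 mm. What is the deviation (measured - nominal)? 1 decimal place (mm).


Deviation = measured - nominal
Deviation = 1439.7 - 1435
Deviation = 4.7 mm

4.7


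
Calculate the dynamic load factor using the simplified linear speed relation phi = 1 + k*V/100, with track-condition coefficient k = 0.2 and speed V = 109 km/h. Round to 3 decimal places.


phi = 1 + k * V / 100
phi = 1 + 0.2 * 109 / 100
phi = 1 + 0.218
phi = 1.218

1.218


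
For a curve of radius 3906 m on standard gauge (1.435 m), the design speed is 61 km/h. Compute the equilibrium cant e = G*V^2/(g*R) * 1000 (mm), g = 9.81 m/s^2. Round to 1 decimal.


Convert speed: V = 61 / 3.6 = 16.9444 m/s
Apply formula: e = 1.435 * 16.9444^2 / (9.81 * 3906)
e = 1.435 * 287.1142 / 38317.86
e = 0.010752 m = 10.8 mm

10.8


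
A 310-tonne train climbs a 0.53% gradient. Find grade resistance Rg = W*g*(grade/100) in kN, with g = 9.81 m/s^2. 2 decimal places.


Rg = W * 9.81 * grade / 100
Rg = 310 * 9.81 * 0.53 / 100
Rg = 3041.1 * 0.0053
Rg = 16.12 kN

16.12


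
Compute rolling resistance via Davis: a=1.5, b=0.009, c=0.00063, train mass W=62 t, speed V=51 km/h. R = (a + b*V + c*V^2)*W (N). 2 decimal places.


b*V = 0.009 * 51 = 0.459
c*V^2 = 0.00063 * 2601 = 1.63863
R_per_t = 1.5 + 0.459 + 1.63863 = 3.59763 N/t
R_total = 3.59763 * 62 = 223.05 N

223.05


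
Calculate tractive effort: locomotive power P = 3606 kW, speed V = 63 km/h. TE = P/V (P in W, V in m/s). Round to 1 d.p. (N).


Convert: P = 3606 kW = 3606000 W
V = 63 / 3.6 = 17.5 m/s
TE = 3606000 / 17.5
TE = 206057.1 N

206057.1


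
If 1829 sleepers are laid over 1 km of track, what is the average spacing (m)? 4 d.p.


Spacing = 1000 m / number of sleepers
Spacing = 1000 / 1829
Spacing = 0.5467 m

0.5467


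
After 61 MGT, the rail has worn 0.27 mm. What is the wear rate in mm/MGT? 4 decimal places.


Wear rate = total wear / cumulative tonnage
Rate = 0.27 / 61
Rate = 0.0044 mm/MGT

0.0044


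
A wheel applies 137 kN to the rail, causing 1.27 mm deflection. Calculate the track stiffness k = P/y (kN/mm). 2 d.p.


Track stiffness k = P / y
k = 137 / 1.27
k = 107.87 kN/mm

107.87


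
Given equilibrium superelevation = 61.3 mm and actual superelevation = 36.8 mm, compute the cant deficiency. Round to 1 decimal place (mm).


Cant deficiency = equilibrium cant - actual cant
CD = 61.3 - 36.8
CD = 24.5 mm

24.5


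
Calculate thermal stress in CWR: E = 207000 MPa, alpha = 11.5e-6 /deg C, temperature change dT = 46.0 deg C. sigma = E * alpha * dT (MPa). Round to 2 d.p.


sigma = E * alpha * dT
sigma = 207000 * 11.5e-6 * 46.0
sigma = 2.3805 * 46.0
sigma = 109.50 MPa

109.50


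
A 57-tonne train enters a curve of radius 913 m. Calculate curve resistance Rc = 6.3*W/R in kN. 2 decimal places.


Rc = 6.3 * W / R
Rc = 6.3 * 57 / 913
Rc = 359.1 / 913
Rc = 0.39 kN

0.39


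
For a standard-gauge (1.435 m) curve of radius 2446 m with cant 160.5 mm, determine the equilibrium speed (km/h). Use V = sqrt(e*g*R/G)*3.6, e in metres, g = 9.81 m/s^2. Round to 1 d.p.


Convert cant: e = 160.5 mm = 0.1605 m
V_ms = sqrt(0.1605 * 9.81 * 2446 / 1.435)
V_ms = sqrt(2683.790404) = 51.8053 m/s
V = 51.8053 * 3.6 = 186.5 km/h

186.5


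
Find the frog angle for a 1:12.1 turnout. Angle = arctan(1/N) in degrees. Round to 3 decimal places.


1/N = 1/12.1 = 0.082645
angle = arctan(0.082645) = 0.082457 rad
angle = 0.082457 * 180/pi = 4.724 degrees

4.724


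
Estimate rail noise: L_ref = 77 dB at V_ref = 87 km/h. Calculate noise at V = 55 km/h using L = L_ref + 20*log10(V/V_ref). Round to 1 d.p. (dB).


V/V_ref = 55 / 87 = 0.632184
log10(0.632184) = -0.199157
20 * -0.199157 = -3.9831
L = 77 + -3.9831 = 73.0 dB

73.0


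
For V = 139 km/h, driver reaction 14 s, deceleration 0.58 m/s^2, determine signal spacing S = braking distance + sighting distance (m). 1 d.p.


V = 139 / 3.6 = 38.6111 m/s
Braking distance = 38.6111^2 / (2*0.58) = 1285.1878 m
Sighting distance = 38.6111 * 14 = 540.5556 m
S = 1285.1878 + 540.5556 = 1825.7 m

1825.7


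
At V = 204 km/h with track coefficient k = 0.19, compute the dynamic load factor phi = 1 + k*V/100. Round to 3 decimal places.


phi = 1 + k * V / 100
phi = 1 + 0.19 * 204 / 100
phi = 1 + 0.3876
phi = 1.388

1.388


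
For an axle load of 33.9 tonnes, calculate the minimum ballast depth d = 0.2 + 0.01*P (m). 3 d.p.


d = 0.2 + 0.01 * 33.9
d = 0.2 + 0.339
d = 0.539 m

0.539


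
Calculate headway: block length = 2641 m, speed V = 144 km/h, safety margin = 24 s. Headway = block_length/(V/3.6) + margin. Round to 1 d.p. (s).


V = 144 / 3.6 = 40.0 m/s
Block traversal time = 2641 / 40.0 = 66.025 s
Headway = 66.025 + 24
Headway = 90.0 s

90.0


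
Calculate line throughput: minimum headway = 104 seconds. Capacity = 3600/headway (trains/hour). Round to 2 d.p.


Capacity = 3600 / headway
Capacity = 3600 / 104
Capacity = 34.62 trains/hour

34.62


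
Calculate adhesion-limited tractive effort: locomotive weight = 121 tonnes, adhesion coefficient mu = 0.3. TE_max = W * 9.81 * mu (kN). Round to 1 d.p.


TE_max = W * g * mu
TE_max = 121 * 9.81 * 0.3
TE_max = 1187.01 * 0.3
TE_max = 356.1 kN

356.1


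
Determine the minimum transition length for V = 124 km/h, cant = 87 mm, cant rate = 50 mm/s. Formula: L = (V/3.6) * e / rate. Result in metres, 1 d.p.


Convert speed: V = 124 / 3.6 = 34.4444 m/s
L = 34.4444 * 87 / 50
L = 2996.6667 / 50
L = 59.9 m

59.9


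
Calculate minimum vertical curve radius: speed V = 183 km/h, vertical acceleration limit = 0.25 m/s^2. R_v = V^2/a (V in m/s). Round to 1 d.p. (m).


Convert speed: V = 183 / 3.6 = 50.8333 m/s
V^2 = 2584.0278 m^2/s^2
R_v = 2584.0278 / 0.25
R_v = 10336.1 m

10336.1


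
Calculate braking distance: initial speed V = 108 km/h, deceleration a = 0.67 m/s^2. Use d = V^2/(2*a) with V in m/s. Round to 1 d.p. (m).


Convert speed: V = 108 / 3.6 = 30.0 m/s
V^2 = 900.0
d = 900.0 / (2 * 0.67)
d = 900.0 / 1.34
d = 671.6 m

671.6


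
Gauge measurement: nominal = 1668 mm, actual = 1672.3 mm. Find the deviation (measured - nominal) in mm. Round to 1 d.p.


Deviation = measured - nominal
Deviation = 1672.3 - 1668
Deviation = 4.3 mm

4.3


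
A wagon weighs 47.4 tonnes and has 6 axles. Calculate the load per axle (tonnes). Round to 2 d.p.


Load per axle = total weight / number of axles
Load = 47.4 / 6
Load = 7.90 tonnes

7.90


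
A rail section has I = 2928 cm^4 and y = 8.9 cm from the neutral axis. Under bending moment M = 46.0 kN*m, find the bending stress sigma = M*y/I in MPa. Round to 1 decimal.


Convert units:
M = 46.0 kN*m = 46000000 N*mm
y = 8.9 cm = 89 mm
I = 2928 cm^4 = 29280000 mm^4
sigma = 46000000 * 89 / 29280000
sigma = 139.8 MPa

139.8


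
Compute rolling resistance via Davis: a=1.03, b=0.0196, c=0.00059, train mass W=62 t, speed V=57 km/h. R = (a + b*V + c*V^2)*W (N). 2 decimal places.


b*V = 0.0196 * 57 = 1.1172
c*V^2 = 0.00059 * 3249 = 1.91691
R_per_t = 1.03 + 1.1172 + 1.91691 = 4.06411 N/t
R_total = 4.06411 * 62 = 251.97 N

251.97


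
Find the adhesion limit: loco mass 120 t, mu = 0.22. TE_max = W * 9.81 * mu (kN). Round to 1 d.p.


TE_max = W * g * mu
TE_max = 120 * 9.81 * 0.22
TE_max = 1177.2 * 0.22
TE_max = 259.0 kN

259.0


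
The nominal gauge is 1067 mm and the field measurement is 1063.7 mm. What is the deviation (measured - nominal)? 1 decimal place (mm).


Deviation = measured - nominal
Deviation = 1063.7 - 1067
Deviation = -3.3 mm

-3.3


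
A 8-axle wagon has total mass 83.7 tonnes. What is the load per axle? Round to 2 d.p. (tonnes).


Load per axle = total weight / number of axles
Load = 83.7 / 8
Load = 10.46 tonnes

10.46


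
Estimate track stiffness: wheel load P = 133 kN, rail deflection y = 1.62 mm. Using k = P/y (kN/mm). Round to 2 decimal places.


Track stiffness k = P / y
k = 133 / 1.62
k = 82.10 kN/mm

82.10


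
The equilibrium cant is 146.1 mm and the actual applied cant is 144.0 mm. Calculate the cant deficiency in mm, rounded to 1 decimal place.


Cant deficiency = equilibrium cant - actual cant
CD = 146.1 - 144.0
CD = 2.1 mm

2.1


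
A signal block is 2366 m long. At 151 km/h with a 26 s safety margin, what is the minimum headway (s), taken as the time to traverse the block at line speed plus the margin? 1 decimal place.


V = 151 / 3.6 = 41.9444 m/s
Block traversal time = 2366 / 41.9444 = 56.4079 s
Headway = 56.4079 + 26
Headway = 82.4 s

82.4


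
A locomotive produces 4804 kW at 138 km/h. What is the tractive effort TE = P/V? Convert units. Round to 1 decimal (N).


Convert: P = 4804 kW = 4804000 W
V = 138 / 3.6 = 38.3333 m/s
TE = 4804000 / 38.3333
TE = 125321.7 N

125321.7


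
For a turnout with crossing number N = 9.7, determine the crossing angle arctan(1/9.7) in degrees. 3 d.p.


1/N = 1/9.7 = 0.103093
angle = arctan(0.103093) = 0.10273 rad
angle = 0.10273 * 180/pi = 5.886 degrees

5.886


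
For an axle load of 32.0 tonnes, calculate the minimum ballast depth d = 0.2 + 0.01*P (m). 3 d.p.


d = 0.2 + 0.01 * 32.0
d = 0.2 + 0.32
d = 0.520 m

0.520


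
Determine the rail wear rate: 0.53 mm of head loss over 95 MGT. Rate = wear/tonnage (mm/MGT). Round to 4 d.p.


Wear rate = total wear / cumulative tonnage
Rate = 0.53 / 95
Rate = 0.0056 mm/MGT

0.0056


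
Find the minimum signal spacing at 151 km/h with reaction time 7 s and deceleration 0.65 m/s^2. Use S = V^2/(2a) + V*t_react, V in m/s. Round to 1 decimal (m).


V = 151 / 3.6 = 41.9444 m/s
Braking distance = 41.9444^2 / (2*0.65) = 1353.3357 m
Sighting distance = 41.9444 * 7 = 293.6111 m
S = 1353.3357 + 293.6111 = 1646.9 m

1646.9


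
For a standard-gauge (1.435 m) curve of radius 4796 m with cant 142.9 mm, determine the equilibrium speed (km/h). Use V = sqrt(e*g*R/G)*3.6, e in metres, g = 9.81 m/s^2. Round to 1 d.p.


Convert cant: e = 142.9 mm = 0.1429 m
V_ms = sqrt(0.1429 * 9.81 * 4796 / 1.435)
V_ms = sqrt(4685.204045) = 68.4486 m/s
V = 68.4486 * 3.6 = 246.4 km/h

246.4


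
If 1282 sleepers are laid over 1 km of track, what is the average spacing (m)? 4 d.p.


Spacing = 1000 m / number of sleepers
Spacing = 1000 / 1282
Spacing = 0.7800 m

0.7800


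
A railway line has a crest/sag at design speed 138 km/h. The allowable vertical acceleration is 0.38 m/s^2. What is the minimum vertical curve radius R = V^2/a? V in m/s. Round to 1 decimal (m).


Convert speed: V = 138 / 3.6 = 38.3333 m/s
V^2 = 1469.4444 m^2/s^2
R_v = 1469.4444 / 0.38
R_v = 3867.0 m

3867.0


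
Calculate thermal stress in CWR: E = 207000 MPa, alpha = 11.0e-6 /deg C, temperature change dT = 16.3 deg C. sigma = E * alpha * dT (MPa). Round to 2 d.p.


sigma = E * alpha * dT
sigma = 207000 * 11.0e-6 * 16.3
sigma = 2.277 * 16.3
sigma = 37.12 MPa

37.12


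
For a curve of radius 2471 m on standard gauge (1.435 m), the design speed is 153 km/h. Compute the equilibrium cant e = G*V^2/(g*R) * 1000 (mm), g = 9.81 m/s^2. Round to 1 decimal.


Convert speed: V = 153 / 3.6 = 42.5 m/s
Apply formula: e = 1.435 * 42.5^2 / (9.81 * 2471)
e = 1.435 * 1806.25 / 24240.51
e = 0.106927 m = 106.9 mm

106.9


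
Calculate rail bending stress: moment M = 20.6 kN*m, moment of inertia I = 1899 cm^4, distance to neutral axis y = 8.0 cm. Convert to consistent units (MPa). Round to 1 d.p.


Convert units:
M = 20.6 kN*m = 20600000 N*mm
y = 8.0 cm = 80 mm
I = 1899 cm^4 = 18990000 mm^4
sigma = 20600000 * 80 / 18990000
sigma = 86.8 MPa

86.8


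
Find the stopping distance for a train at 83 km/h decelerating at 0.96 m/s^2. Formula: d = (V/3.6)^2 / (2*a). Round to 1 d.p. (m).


Convert speed: V = 83 / 3.6 = 23.0556 m/s
V^2 = 531.5586
d = 531.5586 / (2 * 0.96)
d = 531.5586 / 1.92
d = 276.9 m

276.9


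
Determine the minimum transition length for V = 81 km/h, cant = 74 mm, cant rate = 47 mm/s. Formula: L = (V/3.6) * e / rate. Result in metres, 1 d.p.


Convert speed: V = 81 / 3.6 = 22.5 m/s
L = 22.5 * 74 / 47
L = 1665.0 / 47
L = 35.4 m

35.4


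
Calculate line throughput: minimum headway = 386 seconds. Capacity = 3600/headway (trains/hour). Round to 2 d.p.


Capacity = 3600 / headway
Capacity = 3600 / 386
Capacity = 9.33 trains/hour

9.33


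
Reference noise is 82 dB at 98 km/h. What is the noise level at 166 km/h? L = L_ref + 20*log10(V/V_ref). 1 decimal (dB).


V/V_ref = 166 / 98 = 1.693878
log10(1.693878) = 0.228882
20 * 0.228882 = 4.5776
L = 82 + 4.5776 = 86.6 dB

86.6


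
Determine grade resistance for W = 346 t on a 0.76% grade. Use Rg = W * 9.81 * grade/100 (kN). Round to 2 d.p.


Rg = W * 9.81 * grade / 100
Rg = 346 * 9.81 * 0.76 / 100
Rg = 3394.26 * 0.0076
Rg = 25.80 kN

25.80


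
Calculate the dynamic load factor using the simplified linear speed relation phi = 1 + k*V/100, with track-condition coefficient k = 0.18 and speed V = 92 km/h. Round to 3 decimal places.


phi = 1 + k * V / 100
phi = 1 + 0.18 * 92 / 100
phi = 1 + 0.1656
phi = 1.166

1.166


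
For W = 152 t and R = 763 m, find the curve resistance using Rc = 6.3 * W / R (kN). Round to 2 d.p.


Rc = 6.3 * W / R
Rc = 6.3 * 152 / 763
Rc = 957.6 / 763
Rc = 1.26 kN

1.26


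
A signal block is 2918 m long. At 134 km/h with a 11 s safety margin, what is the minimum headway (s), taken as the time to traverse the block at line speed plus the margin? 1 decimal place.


V = 134 / 3.6 = 37.2222 m/s
Block traversal time = 2918 / 37.2222 = 78.394 s
Headway = 78.394 + 11
Headway = 89.4 s

89.4


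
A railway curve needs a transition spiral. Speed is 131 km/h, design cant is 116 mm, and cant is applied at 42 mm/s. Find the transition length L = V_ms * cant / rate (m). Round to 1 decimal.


Convert speed: V = 131 / 3.6 = 36.3889 m/s
L = 36.3889 * 116 / 42
L = 4221.1111 / 42
L = 100.5 m

100.5


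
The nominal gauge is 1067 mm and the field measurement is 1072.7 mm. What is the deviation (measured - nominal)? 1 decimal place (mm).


Deviation = measured - nominal
Deviation = 1072.7 - 1067
Deviation = 5.7 mm

5.7


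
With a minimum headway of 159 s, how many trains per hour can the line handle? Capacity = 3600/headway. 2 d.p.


Capacity = 3600 / headway
Capacity = 3600 / 159
Capacity = 22.64 trains/hour

22.64


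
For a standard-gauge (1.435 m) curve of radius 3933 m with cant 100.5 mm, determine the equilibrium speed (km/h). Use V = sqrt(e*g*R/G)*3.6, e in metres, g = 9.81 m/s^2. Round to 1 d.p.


Convert cant: e = 100.5 mm = 0.1005 m
V_ms = sqrt(0.1005 * 9.81 * 3933 / 1.435)
V_ms = sqrt(2702.135446) = 51.9821 m/s
V = 51.9821 * 3.6 = 187.1 km/h

187.1


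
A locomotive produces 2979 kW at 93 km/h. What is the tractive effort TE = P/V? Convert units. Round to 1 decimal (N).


Convert: P = 2979 kW = 2979000 W
V = 93 / 3.6 = 25.8333 m/s
TE = 2979000 / 25.8333
TE = 115316.1 N

115316.1


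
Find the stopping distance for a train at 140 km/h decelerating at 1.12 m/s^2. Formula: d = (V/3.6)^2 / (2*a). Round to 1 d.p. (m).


Convert speed: V = 140 / 3.6 = 38.8889 m/s
V^2 = 1512.3457
d = 1512.3457 / (2 * 1.12)
d = 1512.3457 / 2.24
d = 675.2 m

675.2


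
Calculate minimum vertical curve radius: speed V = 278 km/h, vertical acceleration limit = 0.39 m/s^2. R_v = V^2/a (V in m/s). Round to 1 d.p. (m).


Convert speed: V = 278 / 3.6 = 77.2222 m/s
V^2 = 5963.2716 m^2/s^2
R_v = 5963.2716 / 0.39
R_v = 15290.4 m

15290.4


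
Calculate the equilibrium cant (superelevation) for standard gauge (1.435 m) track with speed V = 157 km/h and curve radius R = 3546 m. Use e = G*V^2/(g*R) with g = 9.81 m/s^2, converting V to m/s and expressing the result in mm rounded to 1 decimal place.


Convert speed: V = 157 / 3.6 = 43.6111 m/s
Apply formula: e = 1.435 * 43.6111^2 / (9.81 * 3546)
e = 1.435 * 1901.929 / 34786.26
e = 0.078458 m = 78.5 mm

78.5


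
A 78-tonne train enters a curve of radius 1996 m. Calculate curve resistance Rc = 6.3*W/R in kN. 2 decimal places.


Rc = 6.3 * W / R
Rc = 6.3 * 78 / 1996
Rc = 491.4 / 1996
Rc = 0.25 kN

0.25


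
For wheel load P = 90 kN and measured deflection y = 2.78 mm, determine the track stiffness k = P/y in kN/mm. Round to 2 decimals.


Track stiffness k = P / y
k = 90 / 2.78
k = 32.37 kN/mm

32.37


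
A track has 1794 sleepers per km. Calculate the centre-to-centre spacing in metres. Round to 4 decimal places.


Spacing = 1000 m / number of sleepers
Spacing = 1000 / 1794
Spacing = 0.5574 m

0.5574


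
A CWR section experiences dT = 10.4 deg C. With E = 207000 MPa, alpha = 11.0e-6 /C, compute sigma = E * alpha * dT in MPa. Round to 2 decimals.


sigma = E * alpha * dT
sigma = 207000 * 11.0e-6 * 10.4
sigma = 2.277 * 10.4
sigma = 23.68 MPa

23.68


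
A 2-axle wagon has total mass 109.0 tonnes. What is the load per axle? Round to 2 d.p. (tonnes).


Load per axle = total weight / number of axles
Load = 109.0 / 2
Load = 54.50 tonnes

54.50


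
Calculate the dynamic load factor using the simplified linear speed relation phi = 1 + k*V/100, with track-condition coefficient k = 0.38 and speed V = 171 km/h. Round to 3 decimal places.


phi = 1 + k * V / 100
phi = 1 + 0.38 * 171 / 100
phi = 1 + 0.6498
phi = 1.650

1.650


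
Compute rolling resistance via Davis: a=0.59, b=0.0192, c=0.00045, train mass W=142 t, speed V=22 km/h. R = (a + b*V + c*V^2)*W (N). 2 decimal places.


b*V = 0.0192 * 22 = 0.4224
c*V^2 = 0.00045 * 484 = 0.2178
R_per_t = 0.59 + 0.4224 + 0.2178 = 1.2302 N/t
R_total = 1.2302 * 142 = 174.69 N

174.69


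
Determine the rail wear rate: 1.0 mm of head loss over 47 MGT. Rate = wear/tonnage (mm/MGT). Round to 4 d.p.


Wear rate = total wear / cumulative tonnage
Rate = 1.0 / 47
Rate = 0.0213 mm/MGT

0.0213


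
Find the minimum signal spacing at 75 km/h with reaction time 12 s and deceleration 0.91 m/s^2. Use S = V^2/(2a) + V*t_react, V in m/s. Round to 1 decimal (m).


V = 75 / 3.6 = 20.8333 m/s
Braking distance = 20.8333^2 / (2*0.91) = 238.4768 m
Sighting distance = 20.8333 * 12 = 250.0 m
S = 238.4768 + 250.0 = 488.5 m

488.5


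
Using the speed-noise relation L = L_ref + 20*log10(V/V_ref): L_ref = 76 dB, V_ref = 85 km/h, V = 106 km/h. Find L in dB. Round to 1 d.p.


V/V_ref = 106 / 85 = 1.247059
log10(1.247059) = 0.095887
20 * 0.095887 = 1.9177
L = 76 + 1.9177 = 77.9 dB

77.9


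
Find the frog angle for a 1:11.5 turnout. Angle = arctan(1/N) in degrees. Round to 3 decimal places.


1/N = 1/11.5 = 0.086957
angle = arctan(0.086957) = 0.086738 rad
angle = 0.086738 * 180/pi = 4.970 degrees

4.970


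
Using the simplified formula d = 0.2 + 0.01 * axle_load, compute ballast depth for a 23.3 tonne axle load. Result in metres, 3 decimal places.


d = 0.2 + 0.01 * 23.3
d = 0.2 + 0.233
d = 0.433 m

0.433


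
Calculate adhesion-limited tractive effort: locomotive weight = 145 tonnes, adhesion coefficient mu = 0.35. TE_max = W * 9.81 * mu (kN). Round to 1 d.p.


TE_max = W * g * mu
TE_max = 145 * 9.81 * 0.35
TE_max = 1422.45 * 0.35
TE_max = 497.9 kN

497.9


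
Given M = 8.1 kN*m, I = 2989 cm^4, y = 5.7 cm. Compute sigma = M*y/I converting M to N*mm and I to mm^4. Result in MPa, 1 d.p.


Convert units:
M = 8.1 kN*m = 8100000 N*mm
y = 5.7 cm = 57 mm
I = 2989 cm^4 = 29890000 mm^4
sigma = 8100000 * 57 / 29890000
sigma = 15.4 MPa

15.4


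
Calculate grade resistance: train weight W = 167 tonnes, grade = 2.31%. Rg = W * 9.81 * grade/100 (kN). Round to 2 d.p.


Rg = W * 9.81 * grade / 100
Rg = 167 * 9.81 * 2.31 / 100
Rg = 1638.27 * 0.0231
Rg = 37.84 kN

37.84


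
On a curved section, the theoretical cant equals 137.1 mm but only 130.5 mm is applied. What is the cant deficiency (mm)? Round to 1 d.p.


Cant deficiency = equilibrium cant - actual cant
CD = 137.1 - 130.5
CD = 6.6 mm

6.6


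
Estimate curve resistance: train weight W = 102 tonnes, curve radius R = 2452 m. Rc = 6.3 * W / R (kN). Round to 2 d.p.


Rc = 6.3 * W / R
Rc = 6.3 * 102 / 2452
Rc = 642.6 / 2452
Rc = 0.26 kN

0.26


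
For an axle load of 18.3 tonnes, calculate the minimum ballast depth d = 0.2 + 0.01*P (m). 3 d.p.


d = 0.2 + 0.01 * 18.3
d = 0.2 + 0.183
d = 0.383 m

0.383


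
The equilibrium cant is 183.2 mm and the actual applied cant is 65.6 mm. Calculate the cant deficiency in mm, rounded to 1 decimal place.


Cant deficiency = equilibrium cant - actual cant
CD = 183.2 - 65.6
CD = 117.6 mm

117.6


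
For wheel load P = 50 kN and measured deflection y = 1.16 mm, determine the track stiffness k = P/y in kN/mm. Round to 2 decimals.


Track stiffness k = P / y
k = 50 / 1.16
k = 43.10 kN/mm

43.10


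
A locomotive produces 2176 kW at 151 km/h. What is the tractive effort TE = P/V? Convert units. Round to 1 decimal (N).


Convert: P = 2176 kW = 2176000 W
V = 151 / 3.6 = 41.9444 m/s
TE = 2176000 / 41.9444
TE = 51878.1 N

51878.1


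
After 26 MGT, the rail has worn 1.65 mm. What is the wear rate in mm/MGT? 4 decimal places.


Wear rate = total wear / cumulative tonnage
Rate = 1.65 / 26
Rate = 0.0635 mm/MGT

0.0635


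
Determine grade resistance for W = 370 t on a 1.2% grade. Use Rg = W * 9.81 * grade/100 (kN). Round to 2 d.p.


Rg = W * 9.81 * grade / 100
Rg = 370 * 9.81 * 1.2 / 100
Rg = 3629.7 * 0.012
Rg = 43.56 kN

43.56


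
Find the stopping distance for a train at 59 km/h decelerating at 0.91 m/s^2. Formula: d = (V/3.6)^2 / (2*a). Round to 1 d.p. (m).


Convert speed: V = 59 / 3.6 = 16.3889 m/s
V^2 = 268.5957
d = 268.5957 / (2 * 0.91)
d = 268.5957 / 1.82
d = 147.6 m

147.6


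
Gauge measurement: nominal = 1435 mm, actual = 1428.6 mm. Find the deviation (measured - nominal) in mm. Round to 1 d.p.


Deviation = measured - nominal
Deviation = 1428.6 - 1435
Deviation = -6.4 mm

-6.4


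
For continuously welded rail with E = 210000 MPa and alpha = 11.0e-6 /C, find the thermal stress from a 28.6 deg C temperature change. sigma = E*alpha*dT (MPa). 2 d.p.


sigma = E * alpha * dT
sigma = 210000 * 11.0e-6 * 28.6
sigma = 2.31 * 28.6
sigma = 66.07 MPa

66.07


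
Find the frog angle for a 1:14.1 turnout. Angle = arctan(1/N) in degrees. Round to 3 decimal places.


1/N = 1/14.1 = 0.070922
angle = arctan(0.070922) = 0.070803 rad
angle = 0.070803 * 180/pi = 4.057 degrees

4.057


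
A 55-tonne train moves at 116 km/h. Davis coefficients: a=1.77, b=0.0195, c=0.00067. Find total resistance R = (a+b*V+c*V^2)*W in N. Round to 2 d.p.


b*V = 0.0195 * 116 = 2.262
c*V^2 = 0.00067 * 13456 = 9.01552
R_per_t = 1.77 + 2.262 + 9.01552 = 13.04752 N/t
R_total = 13.04752 * 55 = 717.61 N

717.61


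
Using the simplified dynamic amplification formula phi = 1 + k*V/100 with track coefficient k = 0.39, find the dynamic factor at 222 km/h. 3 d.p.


phi = 1 + k * V / 100
phi = 1 + 0.39 * 222 / 100
phi = 1 + 0.8658
phi = 1.866

1.866


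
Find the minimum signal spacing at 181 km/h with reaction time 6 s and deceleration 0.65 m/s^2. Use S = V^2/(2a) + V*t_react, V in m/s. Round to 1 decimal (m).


V = 181 / 3.6 = 50.2778 m/s
Braking distance = 50.2778^2 / (2*0.65) = 1944.5038 m
Sighting distance = 50.2778 * 6 = 301.6667 m
S = 1944.5038 + 301.6667 = 2246.2 m

2246.2


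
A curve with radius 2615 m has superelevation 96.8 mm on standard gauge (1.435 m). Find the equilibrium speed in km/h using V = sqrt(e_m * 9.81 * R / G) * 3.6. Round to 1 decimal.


Convert cant: e = 96.8 mm = 0.0968 m
V_ms = sqrt(0.0968 * 9.81 * 2615 / 1.435)
V_ms = sqrt(1730.470328) = 41.5989 m/s
V = 41.5989 * 3.6 = 149.8 km/h

149.8


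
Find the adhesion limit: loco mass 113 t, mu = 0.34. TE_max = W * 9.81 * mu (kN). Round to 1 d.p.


TE_max = W * g * mu
TE_max = 113 * 9.81 * 0.34
TE_max = 1108.53 * 0.34
TE_max = 376.9 kN

376.9


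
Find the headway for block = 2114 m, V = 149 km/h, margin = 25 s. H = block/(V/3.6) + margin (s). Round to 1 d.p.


V = 149 / 3.6 = 41.3889 m/s
Block traversal time = 2114 / 41.3889 = 51.0765 s
Headway = 51.0765 + 25
Headway = 76.1 s

76.1


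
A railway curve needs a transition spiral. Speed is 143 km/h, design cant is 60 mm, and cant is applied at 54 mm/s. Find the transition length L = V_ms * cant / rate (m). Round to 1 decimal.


Convert speed: V = 143 / 3.6 = 39.7222 m/s
L = 39.7222 * 60 / 54
L = 2383.3333 / 54
L = 44.1 m

44.1


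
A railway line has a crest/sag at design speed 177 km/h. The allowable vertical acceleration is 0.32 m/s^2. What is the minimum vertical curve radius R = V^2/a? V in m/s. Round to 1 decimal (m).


Convert speed: V = 177 / 3.6 = 49.1667 m/s
V^2 = 2417.3611 m^2/s^2
R_v = 2417.3611 / 0.32
R_v = 7554.3 m

7554.3


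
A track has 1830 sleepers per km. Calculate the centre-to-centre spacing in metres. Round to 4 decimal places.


Spacing = 1000 m / number of sleepers
Spacing = 1000 / 1830
Spacing = 0.5464 m

0.5464


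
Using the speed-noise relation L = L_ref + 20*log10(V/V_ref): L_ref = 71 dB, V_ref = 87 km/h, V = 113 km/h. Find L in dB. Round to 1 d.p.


V/V_ref = 113 / 87 = 1.298851
log10(1.298851) = 0.113559
20 * 0.113559 = 2.2712
L = 71 + 2.2712 = 73.3 dB

73.3
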